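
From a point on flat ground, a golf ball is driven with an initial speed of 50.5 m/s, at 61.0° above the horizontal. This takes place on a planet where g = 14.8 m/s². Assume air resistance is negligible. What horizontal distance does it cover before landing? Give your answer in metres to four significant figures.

146.1 m

Horizontal component vₓ = 50.50 cos 61.0° = 24.48 m/s; vertical v_y0 = 50.50 sin 61.0° = 44.17 m/s.
Flight time T = 2 v_y0 / g = 5.969 s.
Horizontal distance R = vₓ T = 24.48 × 5.969 = 146.1 m.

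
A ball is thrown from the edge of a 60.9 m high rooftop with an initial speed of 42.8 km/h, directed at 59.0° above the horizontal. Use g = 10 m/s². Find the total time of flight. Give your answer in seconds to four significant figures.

Convert: 42.8 km/h = 42.8/3.6 = 11.89 m/s.
Resolve: vₓ = 11.89 cos 59.0° = 6.123 m/s and v_y0 = 11.89 sin 59.0° = 10.19 m/s.
Vertical motion (up positive, ground at y = 0): 5.000 t² − (10.19) t − 60.9 = 0, so t = (10.19 + √(10.19² + 2·10.0·60.9)) / 10.0 = (10.19 + 36.36) / 10.0 = 4.655 s.

4.655 s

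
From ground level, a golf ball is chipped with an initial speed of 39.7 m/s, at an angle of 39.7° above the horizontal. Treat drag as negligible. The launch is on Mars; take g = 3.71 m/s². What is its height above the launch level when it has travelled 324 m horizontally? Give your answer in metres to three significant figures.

Resolve: vₓ = 39.70 cos 39.7° = 30.55 m/s and v_y0 = 39.70 sin 39.7° = 25.36 m/s.
At x = 324 m, t = x/vₓ = 324/30.55 = 10.61 s.
Height: y = v_y0 t − ½ g t² = 25.36 × 10.61 − 1.855 × 10.61² = 269.0 − 208.7 = 60.28 m.

60.3 m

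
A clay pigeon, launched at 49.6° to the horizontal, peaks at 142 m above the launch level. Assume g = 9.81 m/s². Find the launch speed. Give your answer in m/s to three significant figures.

At the peak v_y = 0, so v_y0 = √(2gH) = √(2 × 9.81 × 142) = 52.78 m/s.
v_y0 = v₀ sin θ ⇒ v₀ = 52.78 / sin 49.6° = 69.31 m/s.

69.3 m/s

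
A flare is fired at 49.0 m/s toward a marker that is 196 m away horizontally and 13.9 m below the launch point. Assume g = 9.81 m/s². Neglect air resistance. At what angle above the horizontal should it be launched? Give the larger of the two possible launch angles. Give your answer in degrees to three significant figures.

Trajectory: y = x tanθ − g x² (1 + tan²θ)/(2v₀²). With x = 196, y = −13.9, v₀ = 49.0, g = 9.81:
78.48 tan²θ − 196 tanθ + (64.58) = 0.
tanθ = [196 ± √(196² − 4 × 78.48 × (64.58))] / (2 × 78.48) = (196 ± 134.7) / 157.0, giving tanθ = 0.3906 or 2.107.
θ = 21.33° or 64.61°; the larger is 64.61°.

64.6°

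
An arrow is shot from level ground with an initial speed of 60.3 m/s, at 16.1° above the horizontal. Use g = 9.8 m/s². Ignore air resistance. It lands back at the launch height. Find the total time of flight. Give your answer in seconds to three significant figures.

3.41 s

Horizontal component vₓ = 60.30 cos 16.1° = 57.93 m/s; vertical v_y0 = 60.30 sin 16.1° = 16.72 m/s.
Time of flight on level ground: T = 2 v_y0 / g = 2 × 16.72 / 9.80 = 3.413 s.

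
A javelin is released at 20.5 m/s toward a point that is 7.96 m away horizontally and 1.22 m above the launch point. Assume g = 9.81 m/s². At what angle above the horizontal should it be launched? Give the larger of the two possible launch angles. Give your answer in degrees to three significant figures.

Trajectory: y = x tanθ − g x² (1 + tan²θ)/(2v₀²). With x = 7.96, y = 1.22, v₀ = 20.5, g = 9.81:
0.7395 tan²θ − 7.96 tanθ + (1.960) = 0.
tanθ = [7.96 ± √(7.96² − 4 × 0.7395 × (1.960))] / (2 × 0.7395) = (7.96 ± 7.587) / 1.479, giving tanθ = 0.2521 or 10.51.
θ = 14.15° or 84.57°; the larger is 84.57°.

84.6°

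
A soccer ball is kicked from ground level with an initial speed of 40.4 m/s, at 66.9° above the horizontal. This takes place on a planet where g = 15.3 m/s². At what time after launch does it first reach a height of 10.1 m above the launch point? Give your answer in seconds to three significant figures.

0.289 s

Horizontal component vₓ = 40.40 cos 66.9° = 15.85 m/s; vertical v_y0 = 40.40 sin 66.9° = 37.16 m/s.
Height y(t) = 37.16 t − 7.650 t² = 10.1 gives 7.650 t² − 37.16 t + 10.1 = 0.
Quadratic formula: t = (37.16 ± √1071.9) / 15.3 = (37.16 ± 32.74) / 15.3 → t = 0.2890 s or 4.569 s.
The first (ascending) time is 0.2890 s.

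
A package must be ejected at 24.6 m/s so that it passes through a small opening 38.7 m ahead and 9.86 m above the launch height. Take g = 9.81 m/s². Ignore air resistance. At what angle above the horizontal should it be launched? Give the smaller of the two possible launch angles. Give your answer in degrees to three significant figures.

36.5°

Trajectory: y = x tanθ − g x² (1 + tan²θ)/(2v₀²). With x = 38.7, y = 9.86, v₀ = 24.6, g = 9.81:
12.14 tan²θ − 38.7 tanθ + (22.00) = 0.
tanθ = [38.7 ± √(38.7² − 4 × 12.14 × (22.00))] / (2 × 12.14) = (38.7 ± 20.72) / 24.28, giving tanθ = 0.7404 or 2.448.
θ = 36.52° or 67.78°; the smaller is 36.52°.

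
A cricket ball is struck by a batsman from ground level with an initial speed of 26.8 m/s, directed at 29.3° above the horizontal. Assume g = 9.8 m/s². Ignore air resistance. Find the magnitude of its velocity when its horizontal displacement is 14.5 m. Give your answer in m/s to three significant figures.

24.4 m/s

vₓ = 26.80 cos 29.3° = 23.37 m/s; v_y0 = 26.80 sin 29.3° = 13.12 m/s.
x = vₓ t ⇒ t = 14.5/23.37 = 0.6204 s.
Vertical velocity there: v_y = v_y0 − g t = 13.12 − 9.80 × 0.6204 = 7.035 m/s.
Speed: √(vₓ² + v_y²) = √(23.37² + 7.035²) = 24.41 m/s.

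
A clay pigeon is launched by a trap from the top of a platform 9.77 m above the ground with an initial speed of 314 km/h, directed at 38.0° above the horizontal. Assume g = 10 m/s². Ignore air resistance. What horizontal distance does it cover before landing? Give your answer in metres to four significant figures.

750.5 m

Convert: 314 km/h = 314/3.6 = 87.22 m/s.
Components: vₓ = 87.22 cos 38.0° = 68.73 m/s, v_y0 = 87.22 sin 38.0° = 53.70 m/s.
The projectile lands when y = 9.77 + (53.70) t − ½·10.0·t² = 0. Positive root: t = (53.70 + √(53.70² + 2·10.0·9.77)) / 10.0 = (53.70 + 55.49) / 10.0 = 10.92 s.
Horizontal distance: R = vₓ t = 68.73 × 10.92 = 750.5 m.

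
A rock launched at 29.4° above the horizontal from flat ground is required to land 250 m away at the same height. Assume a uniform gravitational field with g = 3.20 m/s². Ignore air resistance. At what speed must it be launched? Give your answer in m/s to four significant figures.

From R = (v₀² / g) sin 2θ: v₀ = √(gR / sin 2θ).
v₀ = √(3.20 × 250 / sin 58.80°) = √(800.0 / 0.8554) = √935.27 = 30.58 m/s.

30.58 m/s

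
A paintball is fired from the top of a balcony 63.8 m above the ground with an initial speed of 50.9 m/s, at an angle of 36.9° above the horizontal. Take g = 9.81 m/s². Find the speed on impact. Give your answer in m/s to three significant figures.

62.0 m/s

Components: vₓ = 50.90 cos 36.9° = 40.70 m/s, v_y0 = 50.90 sin 36.9° = 30.56 m/s.
Vertical motion (up positive, ground at y = 0): 4.905 t² − (30.56) t − 63.8 = 0, so t = (30.56 + √(30.56² + 2·9.81·63.8)) / 9.81 = (30.56 + 46.75) / 9.81 = 7.881 s.
Vertical velocity at impact: v_y = v_y0 − g t = 30.56 − 9.81 × 7.881 = −46.75 m/s.
Speed: |v| = √(vₓ² + v_y²) = √(40.70² + 46.75²) = 61.99 m/s.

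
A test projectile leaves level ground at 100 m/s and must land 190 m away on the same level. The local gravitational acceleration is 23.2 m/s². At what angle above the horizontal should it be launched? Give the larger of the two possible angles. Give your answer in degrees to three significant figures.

76.9°

From R = (v₀²/g) sin 2θ: sin 2θ = 23.2 × 190 / 10000 = 0.4408.
2θ = 26.15° or 180° − 26.15° = 153.8°, so θ = 13.08° or 76.92°.
The larger angle is 76.92°.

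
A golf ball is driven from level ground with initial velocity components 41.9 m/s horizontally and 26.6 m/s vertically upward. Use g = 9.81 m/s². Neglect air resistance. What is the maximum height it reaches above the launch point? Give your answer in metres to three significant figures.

36.1 m

Maximum height: H = v_y0² / (2g) = 26.60² / (2 × 9.81) = 36.06 m.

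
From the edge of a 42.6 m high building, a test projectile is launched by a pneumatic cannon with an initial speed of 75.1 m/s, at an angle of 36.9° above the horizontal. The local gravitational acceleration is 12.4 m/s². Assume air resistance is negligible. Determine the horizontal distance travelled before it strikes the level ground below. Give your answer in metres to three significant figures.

vₓ = 75.10 cos 36.9° = 60.06 m/s; v_y0 = 75.10 sin 36.9° = 45.09 m/s.
The projectile lands when y = 42.6 + (45.09) t − ½·12.4·t² = 0. Positive root: t = (45.09 + √(45.09² + 2·12.4·42.6)) / 12.4 = (45.09 + 55.59) / 12.4 = 8.119 s.
Horizontal distance: R = vₓ t = 60.06 × 8.119 = 487.6 m.

488 m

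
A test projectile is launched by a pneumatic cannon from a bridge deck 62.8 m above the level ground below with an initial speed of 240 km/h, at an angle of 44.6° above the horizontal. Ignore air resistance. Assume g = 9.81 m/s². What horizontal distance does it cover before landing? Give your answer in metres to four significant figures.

Convert: 240 km/h = 240/3.6 = 66.67 m/s.
Horizontal component vₓ = 66.67 cos 44.6° = 47.47 m/s; vertical v_y0 = 66.67 sin 44.6° = 46.81 m/s.
With up positive and y = 0 at the ground: y(t) = 62.8 + (46.81) t − 4.905 t². Setting y = 0 and taking the positive root: t = [46.81 + √(46.81² + 2·9.81·62.8)] / 9.81 = (46.81 + 58.51) / 9.81 = 10.74 s.
Horizontal distance: R = vₓ t = 47.47 × 10.74 = 509.6 m.

509.6 m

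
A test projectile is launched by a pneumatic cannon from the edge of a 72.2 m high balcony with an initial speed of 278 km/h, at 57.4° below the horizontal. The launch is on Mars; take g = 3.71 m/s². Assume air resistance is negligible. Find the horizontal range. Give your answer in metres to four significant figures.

44.80 m

Convert: 278 km/h = 278/3.6 = 77.22 m/s.
Horizontal component vₓ = 77.22 cos 57.4° = 41.61 m/s; vertical v_y0 = −65.06 m/s (downward).
The projectile lands when y = 72.2 + (−65.06) t − ½·3.71·t² = 0. Positive root: t = (−65.06 + √(65.06² + 2·3.71·72.2)) / 3.71 = (−65.06 + 69.05) / 3.71 = 1.077 s.
Horizontal distance: R = vₓ t = 41.61 × 1.077 = 44.80 m.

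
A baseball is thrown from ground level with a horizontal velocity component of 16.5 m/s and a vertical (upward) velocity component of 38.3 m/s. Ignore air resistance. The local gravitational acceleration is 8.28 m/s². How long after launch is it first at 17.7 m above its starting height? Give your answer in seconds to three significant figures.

Set y = v_y0 t − ½ g t² = 17.7: 4.140 t² − 38.30 t + 17.7 = 0.
Quadratic formula: t = (38.30 ± √1173.8) / 8.28 = (38.30 ± 34.26) / 8.28 → t = 0.4879 s or 8.763 s.
The first (ascending) time is 0.4879 s.

0.488 s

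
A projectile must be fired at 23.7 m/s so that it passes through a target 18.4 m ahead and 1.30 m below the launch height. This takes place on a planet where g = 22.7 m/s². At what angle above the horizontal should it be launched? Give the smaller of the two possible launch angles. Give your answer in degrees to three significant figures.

Trajectory: y = x tanθ − g x² (1 + tan²θ)/(2v₀²). With x = 18.4, y = −1.30, v₀ = 23.7, g = 22.7:
6.841 tan²θ − 18.4 tanθ + (5.541) = 0.
tanθ = [18.4 ± √(18.4² − 4 × 6.841 × (5.541))] / (2 × 6.841) = (18.4 ± 13.67) / 13.68, giving tanθ = 0.3455 or 2.344.
θ = 19.06° or 66.90°; the smaller is 19.06°.

19.1°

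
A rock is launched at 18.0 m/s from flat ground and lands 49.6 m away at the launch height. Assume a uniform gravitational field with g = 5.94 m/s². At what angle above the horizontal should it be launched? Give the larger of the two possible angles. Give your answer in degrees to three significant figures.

57.3°

R = v₀² sin 2θ / g gives sin 2θ = gR/v₀² = 5.94·49.6/18.0² = 0.9093.
2θ = 65.41° or 180° − 65.41° = 114.6°, so θ = 32.71° or 57.29°.
The larger angle is 57.29°.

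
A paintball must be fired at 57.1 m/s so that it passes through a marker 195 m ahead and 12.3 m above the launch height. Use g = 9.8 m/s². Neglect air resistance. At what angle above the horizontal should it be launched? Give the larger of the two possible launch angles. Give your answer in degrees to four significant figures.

71.61°

Trajectory: y = x tanθ − g x² (1 + tan²θ)/(2v₀²). With x = 195, y = 12.3, v₀ = 57.1, g = 9.80:
57.15 tan²θ − 195 tanθ + (69.45) = 0.
tanθ = [195 ± √(195² − 4 × 57.15 × (69.45))] / (2 × 57.15) = (195 ± 148.8) / 114.3, giving tanθ = 0.4040 or 3.008.
θ = 22.00° or 71.61°; the larger is 71.61°.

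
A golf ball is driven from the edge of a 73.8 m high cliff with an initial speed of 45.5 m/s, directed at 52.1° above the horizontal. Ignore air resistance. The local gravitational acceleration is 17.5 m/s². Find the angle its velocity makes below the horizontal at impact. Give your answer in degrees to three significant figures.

vₓ = 45.50 cos 52.1° = 27.95 m/s; v_y0 = 45.50 sin 52.1° = 35.90 m/s.
The projectile lands when y = 73.8 + (35.90) t − ½·17.5·t² = 0. Positive root: t = (35.90 + √(35.90² + 2·17.5·73.8)) / 17.5 = (35.90 + 62.23) / 17.5 = 5.607 s.
At impact: v_y = v_y0 − g t = −62.23 m/s; vₓ = 27.95 m/s.
Angle below horizontal: arctan(|v_y|/vₓ) = arctan(62.23/27.95) = 65.81°.

65.8°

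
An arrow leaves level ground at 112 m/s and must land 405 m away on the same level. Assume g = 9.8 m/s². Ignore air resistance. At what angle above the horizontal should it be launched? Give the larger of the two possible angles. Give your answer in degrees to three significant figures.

80.8°

R = v₀² sin 2θ / g gives sin 2θ = gR/v₀² = 9.80·405/112² = 0.3164.
2θ = 18.45° or 180° − 18.45° = 161.6°, so θ = 9.223° or 80.78°.
The larger angle is 80.78°.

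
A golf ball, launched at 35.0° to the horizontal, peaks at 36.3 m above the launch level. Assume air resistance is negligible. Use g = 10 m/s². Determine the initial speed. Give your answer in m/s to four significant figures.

At the peak v_y = 0, so v_y0 = √(2gH) = √(2 × 10.0 × 36.3) = 26.94 m/s.
v_y0 = v₀ sin θ ⇒ v₀ = 26.94 / sin 35.0° = 46.98 m/s.

46.98 m/s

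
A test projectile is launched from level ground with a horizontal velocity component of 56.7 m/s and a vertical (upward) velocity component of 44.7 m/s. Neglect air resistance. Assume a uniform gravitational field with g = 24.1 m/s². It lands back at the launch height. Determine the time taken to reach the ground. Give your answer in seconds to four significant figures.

3.710 s

It returns to y = 0 when t = 2 v_y0 / g = 2(44.70)/24.1 = 3.710 s.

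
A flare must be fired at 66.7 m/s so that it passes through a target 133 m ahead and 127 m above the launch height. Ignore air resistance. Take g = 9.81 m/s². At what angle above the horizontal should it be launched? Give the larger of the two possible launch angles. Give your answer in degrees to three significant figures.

79.6°

Trajectory: y = x tanθ − g x² (1 + tan²θ)/(2v₀²). With x = 133, y = 127, v₀ = 66.7, g = 9.81:
19.50 tan²θ − 133 tanθ + (146.5) = 0.
tanθ = [133 ± √(133² − 4 × 19.50 × (146.5))] / (2 × 19.50) = (133 ± 79.12) / 39.01, giving tanθ = 1.381 or 5.438.
θ = 54.10° or 79.58°; the larger is 79.58°.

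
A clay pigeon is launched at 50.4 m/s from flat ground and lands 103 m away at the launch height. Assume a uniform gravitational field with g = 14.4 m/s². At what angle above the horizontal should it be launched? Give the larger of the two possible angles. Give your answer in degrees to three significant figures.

R = v₀² sin 2θ / g gives sin 2θ = gR/v₀² = 14.4·103/50.4² = 0.5839.
2θ = 35.73° or 180° − 35.73° = 144.3°, so θ = 17.86° or 72.14°.
The larger angle is 72.14°.

72.1°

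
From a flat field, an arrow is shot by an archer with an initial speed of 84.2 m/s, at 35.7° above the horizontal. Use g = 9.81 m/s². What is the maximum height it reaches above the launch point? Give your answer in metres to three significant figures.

Horizontal component vₓ = 84.20 cos 35.7° = 68.38 m/s; vertical v_y0 = 84.20 sin 35.7° = 49.13 m/s.
Peak height H = v_y0² / (2g) = 2414.2 / 19.62 = 123.0 m.

123 m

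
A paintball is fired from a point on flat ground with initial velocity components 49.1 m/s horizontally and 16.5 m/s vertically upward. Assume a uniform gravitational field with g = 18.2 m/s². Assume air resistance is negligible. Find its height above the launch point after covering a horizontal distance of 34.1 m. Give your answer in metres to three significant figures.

7.07 m

Time to reach x = 34.1 m: t = x/vₓ = 34.1/49.10 = 0.6945 s.
Height: y = v_y0 t − ½ g t² = 16.50 × 0.6945 − 9.100 × 0.6945² = 11.46 − 4.389 = 7.070 m.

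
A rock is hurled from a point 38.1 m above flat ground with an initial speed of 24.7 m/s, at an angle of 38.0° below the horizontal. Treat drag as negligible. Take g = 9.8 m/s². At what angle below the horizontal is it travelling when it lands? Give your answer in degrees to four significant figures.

Resolve: vₓ = 24.70 cos 38.0° = 19.46 m/s and v_y0 = −15.21 m/s (downward).
With up positive and y = 0 at the ground: y(t) = 38.1 + (−15.21) t − 4.900 t². Setting y = 0 and taking the positive root: t = [−15.21 + √(15.21² + 2·9.80·38.1)] / 9.80 = (−15.21 + 31.27) / 9.80 = 1.639 s.
At impact: v_y = v_y0 − g t = −31.27 m/s; vₓ = 19.46 m/s.
Angle below horizontal: arctan(|v_y|/vₓ) = arctan(31.27/19.46) = 58.10°.

58.10°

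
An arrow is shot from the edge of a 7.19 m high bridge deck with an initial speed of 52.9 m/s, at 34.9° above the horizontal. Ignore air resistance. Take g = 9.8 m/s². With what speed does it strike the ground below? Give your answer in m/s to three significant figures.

Resolve: vₓ = 52.90 cos 34.9° = 43.39 m/s and v_y0 = 52.90 sin 34.9° = 30.27 m/s.
Vertical motion (up positive, ground at y = 0): 4.900 t² − (30.27) t − 7.19 = 0, so t = (30.27 + √(30.27² + 2·9.80·7.19)) / 9.80 = (30.27 + 32.51) / 9.80 = 6.406 s.
Vertical velocity at impact: v_y = v_y0 − g t = 30.27 − 9.80 × 6.406 = −32.51 m/s.
Speed: |v| = √(vₓ² + v_y²) = √(43.39² + 32.51²) = 54.22 m/s.

54.2 m/s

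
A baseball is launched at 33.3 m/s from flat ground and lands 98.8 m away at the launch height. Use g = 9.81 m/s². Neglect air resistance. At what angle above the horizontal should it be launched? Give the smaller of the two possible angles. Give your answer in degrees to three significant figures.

30.5°

Level-ground range R = v₀² sin(2θ)/g ⇒ sin(2θ) = gR/v₀² = 9.81 × 98.8 / 33.3² = 0.8741.
2θ = 60.93° or 180° − 60.93° = 119.1°, so θ = 30.47° or 59.53°.
The smaller angle is 30.47°.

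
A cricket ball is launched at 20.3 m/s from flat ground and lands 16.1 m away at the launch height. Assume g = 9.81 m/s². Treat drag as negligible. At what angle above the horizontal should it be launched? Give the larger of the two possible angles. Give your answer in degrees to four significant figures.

From R = (v₀²/g) sin 2θ: sin 2θ = 9.81 × 16.1 / 412.09 = 0.3833.
2θ = 22.54° or 180° − 22.54° = 157.5°, so θ = 11.27° or 78.73°.
The larger angle is 78.73°.

78.73°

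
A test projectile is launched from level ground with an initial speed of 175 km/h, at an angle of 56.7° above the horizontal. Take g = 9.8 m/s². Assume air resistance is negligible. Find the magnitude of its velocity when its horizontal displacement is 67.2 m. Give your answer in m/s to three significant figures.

31.1 m/s

Convert: 175 km/h = 175/3.6 = 48.61 m/s.
Resolve: vₓ = 48.61 cos 56.7° = 26.69 m/s and v_y0 = 48.61 sin 56.7° = 40.63 m/s.
x = vₓ t ⇒ t = 67.2/26.69 = 2.518 s.
Vertical velocity there: v_y = v_y0 − g t = 40.63 − 9.80 × 2.518 = 15.95 m/s.
Speed: √(vₓ² + v_y²) = √(26.69² + 15.95²) = 31.09 m/s.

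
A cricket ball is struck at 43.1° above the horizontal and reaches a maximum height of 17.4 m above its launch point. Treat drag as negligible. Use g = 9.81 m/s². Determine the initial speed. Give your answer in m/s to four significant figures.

At the peak v_y = 0, so v_y0 = √(2gH) = √(2 × 9.81 × 17.4) = 18.48 m/s.
v_y0 = v₀ sin θ ⇒ v₀ = 18.48 / sin 43.1° = 27.04 m/s.

27.04 m/s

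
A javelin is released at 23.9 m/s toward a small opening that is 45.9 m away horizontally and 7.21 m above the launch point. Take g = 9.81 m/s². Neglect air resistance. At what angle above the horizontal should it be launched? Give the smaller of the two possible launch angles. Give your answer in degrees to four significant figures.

Trajectory: y = x tanθ − g x² (1 + tan²θ)/(2v₀²). With x = 45.9, y = 7.21, v₀ = 23.9, g = 9.81:
18.09 tan²θ − 45.9 tanθ + (25.30) = 0.
tanθ = [45.9 ± √(45.9² − 4 × 18.09 × (25.30))] / (2 × 18.09) = (45.9 ± 16.61) / 36.18, giving tanθ = 0.8095 or 1.728.
θ = 38.99° or 59.94°; the smaller is 38.99°.

38.99°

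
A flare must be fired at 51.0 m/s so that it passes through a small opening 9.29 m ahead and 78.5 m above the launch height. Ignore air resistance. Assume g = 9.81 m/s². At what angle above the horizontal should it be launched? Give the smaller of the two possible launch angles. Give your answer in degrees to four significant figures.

Trajectory: y = x tanθ − g x² (1 + tan²θ)/(2v₀²). With x = 9.29, y = 78.5, v₀ = 51.0, g = 9.81:
0.1628 tan²θ − 9.29 tanθ + (78.66) = 0.
tanθ = [9.29 ± √(9.29² − 4 × 0.1628 × (78.66))] / (2 × 0.1628) = (9.29 ± 5.924) / 0.3255, giving tanθ = 10.34 or 46.74.
θ = 84.48° or 88.77°; the smaller is 84.48°.

84.48°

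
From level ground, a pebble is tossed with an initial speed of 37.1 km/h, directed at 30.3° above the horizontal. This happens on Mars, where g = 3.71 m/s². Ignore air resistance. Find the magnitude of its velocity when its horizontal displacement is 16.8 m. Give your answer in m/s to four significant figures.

9.079 m/s

Convert: 37.1 km/h = 37.1/3.6 = 10.31 m/s.
vₓ = 10.31 cos 30.3° = 8.898 m/s; v_y0 = 10.31 sin 30.3° = 5.199 m/s.
Time to reach x = 16.8 m: t = x/vₓ = 16.8/8.898 = 1.888 s.
Vertical velocity there: v_y = v_y0 − g t = 5.199 − 3.71 × 1.888 = −1.805 m/s.
Speed: √(vₓ² + v_y²) = √(8.898² + 1.805²) = 9.079 m/s.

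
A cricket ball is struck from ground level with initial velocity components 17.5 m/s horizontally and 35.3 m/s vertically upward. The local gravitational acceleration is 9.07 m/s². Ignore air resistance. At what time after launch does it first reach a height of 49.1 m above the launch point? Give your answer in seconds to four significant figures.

1.813 s

Require v_y0 t − ½ g t² = 49.1, i.e. 4.535 t² − 35.30 t + 49.1 = 0.
Quadratic formula: t = (35.30 ± √355.42) / 9.07 = (35.30 ± 18.85) / 9.07 → t = 1.813 s or 5.971 s.
The first (ascending) time is 1.813 s.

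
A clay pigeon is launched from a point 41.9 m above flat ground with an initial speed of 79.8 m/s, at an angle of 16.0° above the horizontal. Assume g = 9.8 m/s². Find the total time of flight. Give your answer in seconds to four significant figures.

5.931 s

Resolve: vₓ = 79.80 cos 16.0° = 76.71 m/s and v_y0 = 79.80 sin 16.0° = 22.00 m/s.
Vertical motion (up positive, ground at y = 0): 4.900 t² − (22.00) t − 41.9 = 0, so t = (22.00 + √(22.00² + 2·9.80·41.9)) / 9.80 = (22.00 + 36.13) / 9.80 = 5.931 s.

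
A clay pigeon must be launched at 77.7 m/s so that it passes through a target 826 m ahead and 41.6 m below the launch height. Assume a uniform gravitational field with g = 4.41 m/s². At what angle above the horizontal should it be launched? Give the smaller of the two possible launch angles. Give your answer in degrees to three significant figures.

Trajectory: y = x tanθ − g x² (1 + tan²θ)/(2v₀²). With x = 826, y = −41.6, v₀ = 77.7, g = 4.41:
249.2 tan²θ − 826 tanθ + (207.6) = 0.
tanθ = [826 ± √(826² − 4 × 249.2 × (207.6))] / (2 × 249.2) = (826 ± 689.5) / 498.4, giving tanθ = 0.2740 or 3.041.
θ = 15.32° or 71.80°; the smaller is 15.32°.

15.3°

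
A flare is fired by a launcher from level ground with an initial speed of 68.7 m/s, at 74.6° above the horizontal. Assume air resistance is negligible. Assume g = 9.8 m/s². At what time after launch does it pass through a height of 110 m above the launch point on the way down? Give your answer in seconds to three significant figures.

11.6 s

Horizontal component vₓ = 68.70 cos 74.6° = 18.24 m/s; vertical v_y0 = 68.70 sin 74.6° = 66.23 m/s.
Height y(t) = 66.23 t − 4.900 t² = 110 gives 4.900 t² − 66.23 t + 110 = 0.
t = [66.23 ± √(66.23² − 2·9.80·110)] / 9.80 = (66.23 ± 47.23) / 9.80, so t = 1.939 s or t = 11.58 s.
The descending-branch root is 11.58 s.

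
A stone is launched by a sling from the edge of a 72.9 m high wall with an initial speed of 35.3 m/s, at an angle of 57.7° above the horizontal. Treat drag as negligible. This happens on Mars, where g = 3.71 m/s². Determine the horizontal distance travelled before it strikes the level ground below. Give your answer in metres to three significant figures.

344 m

Horizontal component vₓ = 35.30 cos 57.7° = 18.86 m/s; vertical v_y0 = 35.30 sin 57.7° = 29.84 m/s.
With up positive and y = 0 at the ground: y(t) = 72.9 + (29.84) t − 1.855 t². Setting y = 0 and taking the positive root: t = [29.84 + √(29.84² + 2·3.71·72.9)] / 3.71 = (29.84 + 37.83) / 3.71 = 18.24 s.
Horizontal distance: R = vₓ t = 18.86 × 18.24 = 344.0 m.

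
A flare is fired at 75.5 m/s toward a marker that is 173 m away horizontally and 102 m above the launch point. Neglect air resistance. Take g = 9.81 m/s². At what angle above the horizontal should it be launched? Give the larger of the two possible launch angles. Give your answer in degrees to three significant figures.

Trajectory: y = x tanθ − g x² (1 + tan²θ)/(2v₀²). With x = 173, y = 102, v₀ = 75.5, g = 9.81:
25.75 tan²θ − 173 tanθ + (127.8) = 0.
tanθ = [173 ± √(173² − 4 × 25.75 × (127.8))] / (2 × 25.75) = (173 ± 129.5) / 51.51, giving tanθ = 0.8447 or 5.873.
θ = 40.19° or 80.34°; the larger is 80.34°.

80.3°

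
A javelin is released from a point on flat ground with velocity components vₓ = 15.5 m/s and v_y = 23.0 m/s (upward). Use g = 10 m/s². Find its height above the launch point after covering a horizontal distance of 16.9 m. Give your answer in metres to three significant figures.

Time to reach x = 16.9 m: t = x/vₓ = 16.9/15.50 = 1.090 s.
Height: y = v_y0 t − ½ g t² = 23.00 × 1.090 − 5.000 × 1.090² = 25.08 − 5.944 = 19.13 m.

19.1 m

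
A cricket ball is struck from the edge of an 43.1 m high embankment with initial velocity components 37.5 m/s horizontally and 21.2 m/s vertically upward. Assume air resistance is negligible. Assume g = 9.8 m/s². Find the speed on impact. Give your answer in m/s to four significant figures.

Vertical motion (up positive, ground at y = 0): 4.900 t² − (21.20) t − 43.1 = 0, so t = (21.20 + √(21.20² + 2·9.80·43.1)) / 9.80 = (21.20 + 35.97) / 9.80 = 5.834 s.
Vertical velocity at impact: v_y = v_y0 − g t = 21.20 − 9.80 × 5.834 = −35.97 m/s.
Speed: |v| = √(vₓ² + v_y²) = √(37.50² + 35.97²) = 51.97 m/s.

51.97 m/s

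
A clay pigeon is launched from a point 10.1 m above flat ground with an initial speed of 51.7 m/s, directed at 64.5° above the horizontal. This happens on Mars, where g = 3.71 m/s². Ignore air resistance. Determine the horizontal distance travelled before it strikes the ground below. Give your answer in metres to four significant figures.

564.7 m

Horizontal component vₓ = 51.70 cos 64.5° = 22.26 m/s; vertical v_y0 = 51.70 sin 64.5° = 46.66 m/s.
Vertical motion (up positive, ground at y = 0): 1.855 t² − (46.66) t − 10.1 = 0, so t = (46.66 + √(46.66² + 2·3.71·10.1)) / 3.71 = (46.66 + 47.46) / 3.71 = 25.37 s.
Horizontal distance: R = vₓ t = 22.26 × 25.37 = 564.7 m.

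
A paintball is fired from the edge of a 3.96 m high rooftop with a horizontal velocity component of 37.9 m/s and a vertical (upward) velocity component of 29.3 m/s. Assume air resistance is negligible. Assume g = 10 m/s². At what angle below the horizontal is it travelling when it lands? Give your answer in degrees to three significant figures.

The projectile lands when y = 3.96 + (29.30) t − ½·10.0·t² = 0. Positive root: t = (29.30 + √(29.30² + 2·10.0·3.96)) / 10.0 = (29.30 + 30.62) / 10.0 = 5.992 s.
At impact: v_y = v_y0 − g t = −30.62 m/s; vₓ = 37.90 m/s.
Angle below horizontal: arctan(|v_y|/vₓ) = arctan(30.62/37.90) = 38.94°.

38.9°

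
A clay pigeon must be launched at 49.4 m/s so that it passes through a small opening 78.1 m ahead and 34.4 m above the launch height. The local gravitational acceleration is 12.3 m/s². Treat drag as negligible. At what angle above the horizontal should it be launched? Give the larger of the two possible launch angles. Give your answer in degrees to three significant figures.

77.0°

Trajectory: y = x tanθ − g x² (1 + tan²θ)/(2v₀²). With x = 78.1, y = 34.4, v₀ = 49.4, g = 12.3:
15.37 tan²θ − 78.1 tanθ + (49.77) = 0.
tanθ = [78.1 ± √(78.1² − 4 × 15.37 × (49.77))] / (2 × 15.37) = (78.1 ± 55.13) / 30.74, giving tanθ = 0.7472 or 4.334.
θ = 36.77° or 77.01°; the larger is 77.01°.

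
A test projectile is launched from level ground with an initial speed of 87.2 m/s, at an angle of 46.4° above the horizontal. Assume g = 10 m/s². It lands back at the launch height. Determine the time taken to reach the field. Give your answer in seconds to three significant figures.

Resolve: vₓ = 87.20 cos 46.4° = 60.13 m/s and v_y0 = 87.20 sin 46.4° = 63.15 m/s.
It returns to y = 0 when t = 2 v_y0 / g = 2(63.15)/10.0 = 12.63 s.

12.6 s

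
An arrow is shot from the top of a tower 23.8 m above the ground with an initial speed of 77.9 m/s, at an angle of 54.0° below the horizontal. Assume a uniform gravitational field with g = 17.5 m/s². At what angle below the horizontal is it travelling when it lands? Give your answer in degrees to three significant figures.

Horizontal component vₓ = 77.90 cos 54.0° = 45.79 m/s; vertical v_y0 = −63.02 m/s (downward).
With up positive and y = 0 at the ground: y(t) = 23.8 + (−63.02) t − 8.750 t². Setting y = 0 and taking the positive root: t = [−63.02 + √(63.02² + 2·17.5·23.8)] / 17.5 = (−63.02 + 69.32) / 17.5 = 0.3597 s.
At impact: v_y = v_y0 − g t = −69.32 m/s; vₓ = 45.79 m/s.
Angle below horizontal: arctan(|v_y|/vₓ) = arctan(69.32/45.79) = 56.55°.

56.6°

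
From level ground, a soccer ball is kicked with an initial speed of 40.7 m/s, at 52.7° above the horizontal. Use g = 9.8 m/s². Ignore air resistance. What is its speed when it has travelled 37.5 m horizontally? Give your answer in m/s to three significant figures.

vₓ = 40.70 cos 52.7° = 24.66 m/s; v_y0 = 40.70 sin 52.7° = 32.38 m/s.
x = vₓ t ⇒ t = 37.5/24.66 = 1.520 s.
Vertical velocity there: v_y = v_y0 − g t = 32.38 − 9.80 × 1.520 = 17.48 m/s.
Speed: √(vₓ² + v_y²) = √(24.66² + 17.48²) = 30.23 m/s.

30.2 m/s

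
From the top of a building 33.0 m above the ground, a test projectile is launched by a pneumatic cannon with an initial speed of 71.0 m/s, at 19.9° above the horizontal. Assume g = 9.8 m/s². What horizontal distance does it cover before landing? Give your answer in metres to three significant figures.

404 m

Resolve: vₓ = 71.00 cos 19.9° = 66.76 m/s and v_y0 = 71.00 sin 19.9° = 24.17 m/s.
The projectile lands when y = 33.0 + (24.17) t − ½·9.80·t² = 0. Positive root: t = (24.17 + √(24.17² + 2·9.80·33.0)) / 9.80 = (24.17 + 35.08) / 9.80 = 6.046 s.
Horizontal distance: R = vₓ t = 66.76 × 6.046 = 403.6 m.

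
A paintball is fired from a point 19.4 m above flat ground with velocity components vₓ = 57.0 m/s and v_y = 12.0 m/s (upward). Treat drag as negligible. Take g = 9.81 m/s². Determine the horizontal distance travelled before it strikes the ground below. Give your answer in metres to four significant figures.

202.8 m

The projectile lands when y = 19.4 + (12.00) t − ½·9.81·t² = 0. Positive root: t = (12.00 + √(12.00² + 2·9.81·19.4)) / 9.81 = (12.00 + 22.90) / 9.81 = 3.558 s.
Horizontal distance: R = vₓ t = 57.00 × 3.558 = 202.8 m.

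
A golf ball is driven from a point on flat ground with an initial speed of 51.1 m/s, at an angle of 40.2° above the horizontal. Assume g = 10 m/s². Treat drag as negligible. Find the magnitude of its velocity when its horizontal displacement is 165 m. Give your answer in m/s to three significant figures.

Resolve: vₓ = 51.10 cos 40.2° = 39.03 m/s and v_y0 = 51.10 sin 40.2° = 32.98 m/s.
x = vₓ t ⇒ t = 165/39.03 = 4.228 s.
Vertical velocity there: v_y = v_y0 − g t = 32.98 − 10.0 × 4.228 = −9.292 m/s.
Speed: √(vₓ² + v_y²) = √(39.03² + 9.292²) = 40.12 m/s.

40.1 m/s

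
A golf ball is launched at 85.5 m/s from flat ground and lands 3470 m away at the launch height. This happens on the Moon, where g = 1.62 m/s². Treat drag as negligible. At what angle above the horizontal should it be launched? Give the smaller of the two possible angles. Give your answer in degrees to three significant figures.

Level-ground range R = v₀² sin(2θ)/g ⇒ sin(2θ) = gR/v₀² = 1.62 × 3470 / 85.5² = 0.7690.
2θ = 50.26° or 180° − 50.26° = 129.7°, so θ = 25.13° or 64.87°.
The smaller angle is 25.13°.

25.1°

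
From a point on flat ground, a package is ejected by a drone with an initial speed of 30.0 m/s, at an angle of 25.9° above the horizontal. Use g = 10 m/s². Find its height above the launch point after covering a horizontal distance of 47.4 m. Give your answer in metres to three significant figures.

7.59 m

Horizontal component vₓ = 30.00 cos 25.9° = 26.99 m/s; vertical v_y0 = 30.00 sin 25.9° = 13.10 m/s.
x = vₓ t ⇒ t = 47.4/26.99 = 1.756 s.
Height: y = v_y0 t − ½ g t² = 13.10 × 1.756 − 5.000 × 1.756² = 23.02 − 15.43 = 7.591 m.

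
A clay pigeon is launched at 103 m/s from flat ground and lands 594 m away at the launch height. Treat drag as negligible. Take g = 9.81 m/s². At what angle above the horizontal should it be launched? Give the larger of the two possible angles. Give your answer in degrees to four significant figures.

Level-ground range R = v₀² sin(2θ)/g ⇒ sin(2θ) = gR/v₀² = 9.81 × 594 / 103² = 0.5493.
2θ = 33.32° or 180° − 33.32° = 146.7°, so θ = 16.66° or 73.34°.
The larger angle is 73.34°.

73.34°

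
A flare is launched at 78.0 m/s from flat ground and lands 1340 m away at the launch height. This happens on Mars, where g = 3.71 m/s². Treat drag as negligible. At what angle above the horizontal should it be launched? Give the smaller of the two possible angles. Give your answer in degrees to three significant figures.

27.4°

Level-ground range R = v₀² sin(2θ)/g ⇒ sin(2θ) = gR/v₀² = 3.71 × 1340 / 78.0² = 0.8171.
2θ = 54.80° or 180° − 54.80° = 125.2°, so θ = 27.40° or 62.60°.
The smaller angle is 27.40°.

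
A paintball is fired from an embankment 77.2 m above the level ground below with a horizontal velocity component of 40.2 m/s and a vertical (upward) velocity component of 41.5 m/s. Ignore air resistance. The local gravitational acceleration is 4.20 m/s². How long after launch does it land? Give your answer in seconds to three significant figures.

21.5 s

The projectile lands when y = 77.2 + (41.50) t − ½·4.20·t² = 0. Positive root: t = (41.50 + √(41.50² + 2·4.20·77.2)) / 4.20 = (41.50 + 48.69) / 4.20 = 21.47 s.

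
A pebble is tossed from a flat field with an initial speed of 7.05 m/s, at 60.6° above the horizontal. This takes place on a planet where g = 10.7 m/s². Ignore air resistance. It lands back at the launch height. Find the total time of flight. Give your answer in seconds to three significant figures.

Horizontal component vₓ = 7.050 cos 60.6° = 3.461 m/s; vertical v_y0 = 7.050 sin 60.6° = 6.142 m/s.
It returns to y = 0 when t = 2 v_y0 / g = 2(6.142)/10.7 = 1.148 s.

1.15 s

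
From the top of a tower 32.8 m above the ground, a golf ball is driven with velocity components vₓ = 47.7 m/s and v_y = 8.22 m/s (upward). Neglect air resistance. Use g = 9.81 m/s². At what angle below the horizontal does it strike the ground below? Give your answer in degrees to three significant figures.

29.2°

Vertical motion (up positive, ground at y = 0): 4.905 t² − (8.220) t − 32.8 = 0, so t = (8.220 + √(8.220² + 2·9.81·32.8)) / 9.81 = (8.220 + 26.67) / 9.81 = 3.556 s.
At impact: v_y = v_y0 − g t = −26.67 m/s; vₓ = 47.70 m/s.
Angle below horizontal: arctan(|v_y|/vₓ) = arctan(26.67/47.70) = 29.21°.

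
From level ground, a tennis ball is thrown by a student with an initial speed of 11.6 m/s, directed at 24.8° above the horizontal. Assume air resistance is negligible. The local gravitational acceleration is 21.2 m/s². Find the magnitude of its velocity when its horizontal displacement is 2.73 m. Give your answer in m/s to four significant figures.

Components: vₓ = 11.60 cos 24.8° = 10.53 m/s, v_y0 = 11.60 sin 24.8° = 4.866 m/s.
x = vₓ t ⇒ t = 2.73/10.53 = 0.2593 s.
Vertical velocity there: v_y = v_y0 − g t = 4.866 − 21.2 × 0.2593 = −0.6305 m/s.
Speed: √(vₓ² + v_y²) = √(10.53² + 0.6305²) = 10.55 m/s.

10.55 m/s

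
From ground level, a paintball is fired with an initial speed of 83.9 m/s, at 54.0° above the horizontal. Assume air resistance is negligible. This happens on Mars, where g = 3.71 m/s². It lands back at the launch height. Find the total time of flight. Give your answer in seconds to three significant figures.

Horizontal component vₓ = 83.90 cos 54.0° = 49.32 m/s; vertical v_y0 = 83.90 sin 54.0° = 67.88 m/s.
It returns to y = 0 when t = 2 v_y0 / g = 2(67.88)/3.71 = 36.59 s.

36.6 s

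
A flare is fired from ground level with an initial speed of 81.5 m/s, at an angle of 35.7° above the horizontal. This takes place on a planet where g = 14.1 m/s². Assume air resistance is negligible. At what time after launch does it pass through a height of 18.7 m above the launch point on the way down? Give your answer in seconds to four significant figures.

vₓ = 81.50 cos 35.7° = 66.18 m/s; v_y0 = 81.50 sin 35.7° = 47.56 m/s.
Require v_y0 t − ½ g t² = 18.7, i.e. 7.050 t² − 47.56 t + 18.7 = 0.
t = [47.56 ± √(47.56² − 2·14.1·18.7)] / 14.1 = (47.56 ± 41.65) / 14.1, so t = 0.4193 s or t = 6.327 s.
The descending-branch root is 6.327 s.

6.327 s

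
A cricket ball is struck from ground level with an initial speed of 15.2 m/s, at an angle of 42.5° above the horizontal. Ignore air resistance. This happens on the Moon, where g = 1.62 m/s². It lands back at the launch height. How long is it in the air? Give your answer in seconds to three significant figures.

Horizontal component vₓ = 15.20 cos 42.5° = 11.21 m/s; vertical v_y0 = 15.20 sin 42.5° = 10.27 m/s.
It returns to y = 0 when t = 2 v_y0 / g = 2(10.27)/1.62 = 12.68 s.

12.7 s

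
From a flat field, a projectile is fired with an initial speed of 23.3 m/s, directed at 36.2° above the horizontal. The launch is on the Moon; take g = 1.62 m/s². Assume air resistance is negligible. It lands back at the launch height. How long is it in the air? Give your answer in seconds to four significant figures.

16.99 s

vₓ = 23.30 cos 36.2° = 18.80 m/s; v_y0 = 23.30 sin 36.2° = 13.76 m/s.
Time of flight on level ground: T = 2 v_y0 / g = 2 × 13.76 / 1.62 = 16.99 s.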